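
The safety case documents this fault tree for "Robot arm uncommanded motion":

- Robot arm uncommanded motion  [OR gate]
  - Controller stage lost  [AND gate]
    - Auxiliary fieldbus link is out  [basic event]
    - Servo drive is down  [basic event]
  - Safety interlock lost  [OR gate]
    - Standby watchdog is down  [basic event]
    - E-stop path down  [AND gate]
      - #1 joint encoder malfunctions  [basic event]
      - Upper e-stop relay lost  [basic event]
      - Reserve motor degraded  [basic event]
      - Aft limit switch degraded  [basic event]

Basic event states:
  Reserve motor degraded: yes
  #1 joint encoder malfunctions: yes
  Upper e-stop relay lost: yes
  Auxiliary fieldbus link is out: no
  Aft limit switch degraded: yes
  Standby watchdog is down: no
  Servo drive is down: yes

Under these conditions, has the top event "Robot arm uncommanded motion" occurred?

Controller stage lost [AND]: Auxiliary fieldbus link is out=not, Servo drive is down=occurs → not all inputs occur → does not occur.
E-stop path down [AND]: #1 joint encoder malfunctions=occurs, Upper e-stop relay lost=occurs, Reserve motor degraded=occurs, Aft limit switch degraded=occurs → all inputs occur → occurs.
Safety interlock lost [OR]: Standby watchdog is down=not, E-stop path down=occurs → at least one input occurs → occurs.
Robot arm uncommanded motion [OR]: Controller stage lost=not, Safety interlock lost=occurs → at least one input occurs → occurs.

Yes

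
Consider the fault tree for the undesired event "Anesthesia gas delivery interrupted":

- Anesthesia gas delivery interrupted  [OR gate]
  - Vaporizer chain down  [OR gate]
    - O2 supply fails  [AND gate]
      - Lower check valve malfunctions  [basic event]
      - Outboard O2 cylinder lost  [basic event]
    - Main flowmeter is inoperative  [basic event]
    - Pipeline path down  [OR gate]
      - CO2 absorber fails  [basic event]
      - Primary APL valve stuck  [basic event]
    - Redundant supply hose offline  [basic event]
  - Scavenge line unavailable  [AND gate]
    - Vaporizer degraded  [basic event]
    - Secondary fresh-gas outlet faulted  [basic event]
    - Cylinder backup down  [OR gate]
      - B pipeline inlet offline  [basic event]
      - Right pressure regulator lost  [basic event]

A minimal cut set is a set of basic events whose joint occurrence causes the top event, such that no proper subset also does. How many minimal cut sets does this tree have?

O2 supply fails [AND]: one cut set from each child combined → 1 × 1 = 1 cut set(s).
Pipeline path down [OR]: union of children's cut sets → 2 cut set(s).
Vaporizer chain down [OR]: union of children's cut sets → 5 cut set(s).
Cylinder backup down [OR]: union of children's cut sets → 2 cut set(s).
Scavenge line unavailable [AND]: one cut set from each child combined → 1 × 1 × 2 = 2 cut set(s).
Anesthesia gas delivery interrupted [OR]: union of children's cut sets → 7 cut set(s).
Minimal cut sets: {Lower check valve malfunctions, Outboard O2 cylinder lost}; {Main flowmeter is inoperative}; {CO2 absorber fails}; {Primary APL valve stuck}; {Redundant supply hose offline}; {B pipeline inlet offline, Secondary fresh-gas outlet faulted, Vaporizer degraded}; {Right pressure regulator lost, Secondary fresh-gas outlet faulted, Vaporizer degraded}.

7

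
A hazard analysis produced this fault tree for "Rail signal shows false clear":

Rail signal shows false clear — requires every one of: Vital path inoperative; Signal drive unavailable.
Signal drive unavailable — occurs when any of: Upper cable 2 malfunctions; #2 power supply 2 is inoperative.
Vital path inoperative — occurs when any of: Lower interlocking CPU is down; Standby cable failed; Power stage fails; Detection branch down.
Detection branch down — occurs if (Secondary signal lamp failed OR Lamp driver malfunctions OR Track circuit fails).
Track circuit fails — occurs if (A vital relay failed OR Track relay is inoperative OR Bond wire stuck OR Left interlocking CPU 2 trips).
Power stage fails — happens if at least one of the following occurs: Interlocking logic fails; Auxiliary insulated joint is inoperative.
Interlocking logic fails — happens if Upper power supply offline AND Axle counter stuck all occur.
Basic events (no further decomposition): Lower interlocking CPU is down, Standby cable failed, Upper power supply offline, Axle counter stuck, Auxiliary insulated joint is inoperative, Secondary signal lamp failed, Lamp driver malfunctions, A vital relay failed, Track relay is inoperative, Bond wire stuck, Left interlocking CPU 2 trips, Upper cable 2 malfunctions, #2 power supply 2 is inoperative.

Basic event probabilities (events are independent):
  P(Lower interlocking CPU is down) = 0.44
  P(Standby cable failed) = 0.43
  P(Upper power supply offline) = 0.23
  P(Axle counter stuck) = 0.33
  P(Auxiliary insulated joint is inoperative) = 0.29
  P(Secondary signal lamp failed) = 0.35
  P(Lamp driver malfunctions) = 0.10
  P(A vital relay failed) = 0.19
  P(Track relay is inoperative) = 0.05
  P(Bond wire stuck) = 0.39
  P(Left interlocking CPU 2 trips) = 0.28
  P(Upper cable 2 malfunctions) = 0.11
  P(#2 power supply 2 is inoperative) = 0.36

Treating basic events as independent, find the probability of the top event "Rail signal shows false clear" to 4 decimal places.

0.4126

P(Interlocking logic fails) [AND] = 0.23 × 0.33 = 0.075900
P(Power stage fails) [OR] = 1 − (1−0.075900) × (1−0.29) = 0.343889
P(Track circuit fails) [OR] = 1 − (1−0.19) × (1−0.05) × (1−0.39) × (1−0.28) = 0.662036
P(Detection branch down) [OR] = 1 − (1−0.35) × (1−0.10) × (1−0.662036) = 0.802291
P(Vital path inoperative) [OR] = 1 − (1−0.44) × (1−0.43) × (1−0.343889) × (1−0.802291) = 0.958594
P(Signal drive unavailable) [OR] = 1 − (1−0.11) × (1−0.36) = 0.430400
P(Rail signal shows false clear) [AND] = 0.958594 × 0.430400 = 0.412579
Rounded to 4 decimal places: P(Rail signal shows false clear) ≈ 0.4126.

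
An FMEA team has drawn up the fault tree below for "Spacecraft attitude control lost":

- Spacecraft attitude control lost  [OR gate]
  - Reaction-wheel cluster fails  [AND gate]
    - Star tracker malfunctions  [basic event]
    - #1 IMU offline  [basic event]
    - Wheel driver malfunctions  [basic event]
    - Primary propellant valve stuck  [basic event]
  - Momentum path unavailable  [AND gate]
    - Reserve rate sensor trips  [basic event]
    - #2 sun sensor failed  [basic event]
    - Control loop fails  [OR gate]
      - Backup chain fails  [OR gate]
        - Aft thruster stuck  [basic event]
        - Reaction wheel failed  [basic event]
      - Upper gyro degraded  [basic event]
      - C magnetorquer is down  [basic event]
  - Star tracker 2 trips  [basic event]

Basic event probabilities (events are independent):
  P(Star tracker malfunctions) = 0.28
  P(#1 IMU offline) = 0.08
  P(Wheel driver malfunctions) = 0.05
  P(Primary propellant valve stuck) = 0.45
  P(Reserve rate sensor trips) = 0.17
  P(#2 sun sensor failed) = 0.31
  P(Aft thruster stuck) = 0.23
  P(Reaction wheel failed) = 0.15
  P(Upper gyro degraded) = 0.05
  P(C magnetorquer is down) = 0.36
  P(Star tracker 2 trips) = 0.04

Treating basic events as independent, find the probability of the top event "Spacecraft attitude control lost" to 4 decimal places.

0.0709

P(Reaction-wheel cluster fails) [AND] = 0.28 × 0.08 × 0.05 × 0.45 = 0.000504
P(Backup chain fails) [OR] = 1 − (1−0.23) × (1−0.15) = 0.345500
P(Control loop fails) [OR] = 1 − (1−0.345500) × (1−0.05) × (1−0.36) = 0.602064
P(Momentum path unavailable) [AND] = 0.17 × 0.31 × 0.602064 = 0.031729
P(Spacecraft attitude control lost) [OR] = 1 − (1−0.000504) × (1−0.031729) × (1−0.04) = 0.070928
Rounded to 4 decimal places: P(Spacecraft attitude control lost) ≈ 0.0709.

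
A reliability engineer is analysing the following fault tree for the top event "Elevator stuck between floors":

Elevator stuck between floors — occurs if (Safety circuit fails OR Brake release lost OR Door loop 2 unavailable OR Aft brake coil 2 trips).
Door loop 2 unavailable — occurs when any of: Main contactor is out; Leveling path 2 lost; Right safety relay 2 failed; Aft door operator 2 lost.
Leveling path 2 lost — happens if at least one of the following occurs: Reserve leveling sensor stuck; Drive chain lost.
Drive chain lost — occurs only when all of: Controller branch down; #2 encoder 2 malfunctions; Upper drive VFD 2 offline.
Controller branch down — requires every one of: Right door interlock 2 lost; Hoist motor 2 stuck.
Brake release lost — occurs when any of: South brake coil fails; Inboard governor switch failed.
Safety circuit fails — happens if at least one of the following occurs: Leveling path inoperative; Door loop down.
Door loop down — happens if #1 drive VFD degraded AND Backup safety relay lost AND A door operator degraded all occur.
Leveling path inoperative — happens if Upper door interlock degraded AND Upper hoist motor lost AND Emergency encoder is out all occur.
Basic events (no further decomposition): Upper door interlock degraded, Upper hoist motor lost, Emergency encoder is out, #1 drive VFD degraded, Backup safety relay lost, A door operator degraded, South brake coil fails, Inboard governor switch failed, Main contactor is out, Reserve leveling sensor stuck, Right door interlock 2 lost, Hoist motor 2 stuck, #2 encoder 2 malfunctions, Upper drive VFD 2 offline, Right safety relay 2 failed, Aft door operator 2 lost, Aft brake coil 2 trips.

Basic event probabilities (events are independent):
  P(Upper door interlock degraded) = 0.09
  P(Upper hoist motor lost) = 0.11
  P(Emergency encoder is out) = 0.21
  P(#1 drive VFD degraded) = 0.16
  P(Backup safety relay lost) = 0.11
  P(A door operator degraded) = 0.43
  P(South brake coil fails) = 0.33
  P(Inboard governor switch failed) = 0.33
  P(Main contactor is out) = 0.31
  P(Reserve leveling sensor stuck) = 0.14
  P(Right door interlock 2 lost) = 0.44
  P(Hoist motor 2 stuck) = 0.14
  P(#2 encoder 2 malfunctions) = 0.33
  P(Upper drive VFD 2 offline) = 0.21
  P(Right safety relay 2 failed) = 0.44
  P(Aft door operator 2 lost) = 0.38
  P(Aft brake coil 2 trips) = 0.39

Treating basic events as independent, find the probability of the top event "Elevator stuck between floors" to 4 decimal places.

P(Leveling path inoperative) [AND] = 0.09 × 0.11 × 0.21 = 0.002079
P(Door loop down) [AND] = 0.16 × 0.11 × 0.43 = 0.007568
P(Safety circuit fails) [OR] = 1 − (1−0.002079) × (1−0.007568) = 0.009631
P(Brake release lost) [OR] = 1 − (1−0.33) × (1−0.33) = 0.551100
P(Controller branch down) [AND] = 0.44 × 0.14 = 0.061600
P(Drive chain lost) [AND] = 0.061600 × 0.33 × 0.21 = 0.004269
P(Leveling path 2 lost) [OR] = 1 − (1−0.14) × (1−0.004269) = 0.143671
P(Door loop 2 unavailable) [OR] = 1 − (1−0.31) × (1−0.143671) × (1−0.44) × (1−0.38) = 0.794851
P(Elevator stuck between floors) [OR] = 1 − (1−0.009631) × (1−0.551100) × (1−0.794851) × (1−0.39) = 0.944365
Rounded to 4 decimal places: P(Elevator stuck between floors) ≈ 0.9444.

0.9444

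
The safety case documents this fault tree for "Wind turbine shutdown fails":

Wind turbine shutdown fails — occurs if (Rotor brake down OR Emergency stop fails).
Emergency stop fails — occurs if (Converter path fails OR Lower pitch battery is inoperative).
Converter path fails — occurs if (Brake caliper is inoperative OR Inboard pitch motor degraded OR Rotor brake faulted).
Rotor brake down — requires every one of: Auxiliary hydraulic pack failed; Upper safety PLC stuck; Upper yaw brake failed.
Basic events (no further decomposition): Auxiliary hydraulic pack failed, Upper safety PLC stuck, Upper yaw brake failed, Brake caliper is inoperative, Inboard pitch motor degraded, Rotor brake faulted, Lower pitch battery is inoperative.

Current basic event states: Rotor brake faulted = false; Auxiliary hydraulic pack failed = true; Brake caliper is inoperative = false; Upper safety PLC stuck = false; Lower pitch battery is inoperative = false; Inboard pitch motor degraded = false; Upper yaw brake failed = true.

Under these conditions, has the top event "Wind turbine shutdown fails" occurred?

Rotor brake down [AND]: Auxiliary hydraulic pack failed=occurs, Upper safety PLC stuck=not, Upper yaw brake failed=occurs → not all inputs occur → does not occur.
Converter path fails [OR]: Brake caliper is inoperative=not, Inboard pitch motor degraded=not, Rotor brake faulted=not → no input occurs → does not occur.
Emergency stop fails [OR]: Converter path fails=not, Lower pitch battery is inoperative=not → no input occurs → does not occur.
Wind turbine shutdown fails [OR]: Rotor brake down=not, Emergency stop fails=not → no input occurs → does not occur.

No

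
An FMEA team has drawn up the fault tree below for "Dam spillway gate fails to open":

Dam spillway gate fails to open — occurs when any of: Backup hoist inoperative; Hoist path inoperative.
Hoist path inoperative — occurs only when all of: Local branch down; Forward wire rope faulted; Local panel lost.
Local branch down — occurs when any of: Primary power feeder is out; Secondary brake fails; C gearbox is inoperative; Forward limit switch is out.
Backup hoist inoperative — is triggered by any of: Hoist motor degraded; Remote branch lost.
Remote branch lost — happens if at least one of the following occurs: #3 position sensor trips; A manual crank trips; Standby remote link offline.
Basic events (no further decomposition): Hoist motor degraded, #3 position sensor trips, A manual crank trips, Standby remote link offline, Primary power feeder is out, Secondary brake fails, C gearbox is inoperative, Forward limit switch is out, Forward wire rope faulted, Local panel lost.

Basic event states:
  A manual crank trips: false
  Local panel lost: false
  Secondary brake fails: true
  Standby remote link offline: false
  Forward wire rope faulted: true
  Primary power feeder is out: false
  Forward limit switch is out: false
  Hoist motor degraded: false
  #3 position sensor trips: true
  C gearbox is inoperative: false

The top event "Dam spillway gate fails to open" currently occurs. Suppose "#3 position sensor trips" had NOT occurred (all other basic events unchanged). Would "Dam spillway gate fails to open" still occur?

No

Counterfactual: set "#3 position sensor trips" to not occurred.
Remote branch lost [OR]: #3 position sensor trips=not, A manual crank trips=not, Standby remote link offline=not → no input occurs → does not occur.
Backup hoist inoperative [OR]: Hoist motor degraded=not, Remote branch lost=not → no input occurs → does not occur.
Local branch down [OR]: Primary power feeder is out=not, Secondary brake fails=occurs, C gearbox is inoperative=not, Forward limit switch is out=not → at least one input occurs → occurs.
Hoist path inoperative [AND]: Local branch down=occurs, Forward wire rope faulted=occurs, Local panel lost=not → not all inputs occur → does not occur.
Dam spillway gate fails to open [OR]: Backup hoist inoperative=not, Hoist path inoperative=not → no input occurs → does not occur.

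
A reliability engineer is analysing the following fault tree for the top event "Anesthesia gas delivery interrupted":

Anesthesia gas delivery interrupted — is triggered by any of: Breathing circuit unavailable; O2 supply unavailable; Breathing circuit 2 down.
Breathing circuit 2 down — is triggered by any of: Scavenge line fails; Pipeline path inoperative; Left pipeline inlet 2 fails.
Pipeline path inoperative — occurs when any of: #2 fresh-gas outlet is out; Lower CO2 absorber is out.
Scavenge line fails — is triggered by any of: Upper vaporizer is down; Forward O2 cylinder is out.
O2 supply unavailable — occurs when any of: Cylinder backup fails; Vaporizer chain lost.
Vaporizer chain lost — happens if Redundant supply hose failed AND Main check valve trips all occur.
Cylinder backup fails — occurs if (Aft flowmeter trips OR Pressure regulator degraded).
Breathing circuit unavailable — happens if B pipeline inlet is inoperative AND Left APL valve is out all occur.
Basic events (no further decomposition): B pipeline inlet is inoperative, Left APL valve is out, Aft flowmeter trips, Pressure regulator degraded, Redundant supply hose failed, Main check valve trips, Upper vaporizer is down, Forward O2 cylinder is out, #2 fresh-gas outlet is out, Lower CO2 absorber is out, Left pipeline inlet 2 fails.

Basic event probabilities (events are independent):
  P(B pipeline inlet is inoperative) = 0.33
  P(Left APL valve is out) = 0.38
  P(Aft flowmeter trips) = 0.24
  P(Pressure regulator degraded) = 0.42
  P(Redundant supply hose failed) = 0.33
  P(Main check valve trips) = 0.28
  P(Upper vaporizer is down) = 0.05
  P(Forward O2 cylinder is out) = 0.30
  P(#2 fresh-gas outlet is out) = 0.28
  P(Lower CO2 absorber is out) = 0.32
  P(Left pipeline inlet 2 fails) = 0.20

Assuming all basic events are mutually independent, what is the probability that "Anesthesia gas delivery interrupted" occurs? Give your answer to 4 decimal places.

P(Breathing circuit unavailable) [AND] = 0.33 × 0.38 = 0.125400
P(Cylinder backup fails) [OR] = 1 − (1−0.24) × (1−0.42) = 0.559200
P(Vaporizer chain lost) [AND] = 0.33 × 0.28 = 0.092400
P(O2 supply unavailable) [OR] = 1 − (1−0.559200) × (1−0.092400) = 0.599930
P(Scavenge line fails) [OR] = 1 − (1−0.05) × (1−0.30) = 0.335000
P(Pipeline path inoperative) [OR] = 1 − (1−0.28) × (1−0.32) = 0.510400
P(Breathing circuit 2 down) [OR] = 1 − (1−0.335000) × (1−0.510400) × (1−0.20) = 0.739533
P(Anesthesia gas delivery interrupted) [OR] = 1 − (1−0.125400) × (1−0.599930) × (1−0.739533) = 0.908862
Rounded to 4 decimal places: P(Anesthesia gas delivery interrupted) ≈ 0.9089.

0.9089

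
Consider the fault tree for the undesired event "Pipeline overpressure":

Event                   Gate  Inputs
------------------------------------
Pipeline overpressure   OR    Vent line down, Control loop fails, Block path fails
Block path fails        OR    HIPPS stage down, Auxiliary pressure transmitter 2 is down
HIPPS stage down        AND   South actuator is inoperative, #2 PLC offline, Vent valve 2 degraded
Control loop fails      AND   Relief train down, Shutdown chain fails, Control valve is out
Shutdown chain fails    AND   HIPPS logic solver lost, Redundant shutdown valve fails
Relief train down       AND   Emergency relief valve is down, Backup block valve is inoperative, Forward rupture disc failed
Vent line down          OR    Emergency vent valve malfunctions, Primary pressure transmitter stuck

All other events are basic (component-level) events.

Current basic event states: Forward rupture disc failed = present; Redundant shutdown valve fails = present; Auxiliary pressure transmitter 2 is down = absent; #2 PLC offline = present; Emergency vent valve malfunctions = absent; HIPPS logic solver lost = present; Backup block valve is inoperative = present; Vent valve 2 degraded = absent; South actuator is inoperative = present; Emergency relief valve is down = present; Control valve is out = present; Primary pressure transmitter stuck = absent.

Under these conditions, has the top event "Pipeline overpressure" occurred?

Yes

Vent line down [OR]: Emergency vent valve malfunctions=not, Primary pressure transmitter stuck=not → no input occurs → does not occur.
Relief train down [AND]: Emergency relief valve is down=occurs, Backup block valve is inoperative=occurs, Forward rupture disc failed=occurs → all inputs occur → occurs.
Shutdown chain fails [AND]: HIPPS logic solver lost=occurs, Redundant shutdown valve fails=occurs → all inputs occur → occurs.
Control loop fails [AND]: Relief train down=occurs, Shutdown chain fails=occurs, Control valve is out=occurs → all inputs occur → occurs.
HIPPS stage down [AND]: South actuator is inoperative=occurs, #2 PLC offline=occurs, Vent valve 2 degraded=not → not all inputs occur → does not occur.
Block path fails [OR]: HIPPS stage down=not, Auxiliary pressure transmitter 2 is down=not → no input occurs → does not occur.
Pipeline overpressure [OR]: Vent line down=not, Control loop fails=occurs, Block path fails=not → at least one input occurs → occurs.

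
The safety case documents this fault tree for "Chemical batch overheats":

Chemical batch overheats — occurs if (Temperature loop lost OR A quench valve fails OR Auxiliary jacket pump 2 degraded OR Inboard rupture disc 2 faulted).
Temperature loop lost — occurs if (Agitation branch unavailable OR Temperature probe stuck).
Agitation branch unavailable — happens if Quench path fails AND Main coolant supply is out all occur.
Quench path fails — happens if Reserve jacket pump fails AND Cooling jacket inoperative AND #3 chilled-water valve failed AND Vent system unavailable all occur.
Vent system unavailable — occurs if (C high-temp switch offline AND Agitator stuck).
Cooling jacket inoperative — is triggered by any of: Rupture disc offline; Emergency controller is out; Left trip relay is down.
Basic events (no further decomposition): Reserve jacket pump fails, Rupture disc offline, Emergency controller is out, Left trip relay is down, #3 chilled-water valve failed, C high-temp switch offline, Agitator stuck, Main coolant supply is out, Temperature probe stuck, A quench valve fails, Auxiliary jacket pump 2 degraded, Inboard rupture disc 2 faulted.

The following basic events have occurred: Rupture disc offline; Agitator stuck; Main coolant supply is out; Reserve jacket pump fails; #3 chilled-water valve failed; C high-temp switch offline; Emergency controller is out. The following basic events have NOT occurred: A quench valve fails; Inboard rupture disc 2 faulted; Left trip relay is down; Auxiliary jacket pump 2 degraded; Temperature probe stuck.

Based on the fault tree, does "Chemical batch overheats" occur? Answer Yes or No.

Yes

Cooling jacket inoperative [OR]: Rupture disc offline=occurs, Emergency controller is out=occurs, Left trip relay is down=not → at least one input occurs → occurs.
Vent system unavailable [AND]: C high-temp switch offline=occurs, Agitator stuck=occurs → all inputs occur → occurs.
Quench path fails [AND]: Reserve jacket pump fails=occurs, Cooling jacket inoperative=occurs, #3 chilled-water valve failed=occurs, Vent system unavailable=occurs → all inputs occur → occurs.
Agitation branch unavailable [AND]: Quench path fails=occurs, Main coolant supply is out=occurs → all inputs occur → occurs.
Temperature loop lost [OR]: Agitation branch unavailable=occurs, Temperature probe stuck=not → at least one input occurs → occurs.
Chemical batch overheats [OR]: Temperature loop lost=occurs, A quench valve fails=not, Auxiliary jacket pump 2 degraded=not, Inboard rupture disc 2 faulted=not → at least one input occurs → occurs.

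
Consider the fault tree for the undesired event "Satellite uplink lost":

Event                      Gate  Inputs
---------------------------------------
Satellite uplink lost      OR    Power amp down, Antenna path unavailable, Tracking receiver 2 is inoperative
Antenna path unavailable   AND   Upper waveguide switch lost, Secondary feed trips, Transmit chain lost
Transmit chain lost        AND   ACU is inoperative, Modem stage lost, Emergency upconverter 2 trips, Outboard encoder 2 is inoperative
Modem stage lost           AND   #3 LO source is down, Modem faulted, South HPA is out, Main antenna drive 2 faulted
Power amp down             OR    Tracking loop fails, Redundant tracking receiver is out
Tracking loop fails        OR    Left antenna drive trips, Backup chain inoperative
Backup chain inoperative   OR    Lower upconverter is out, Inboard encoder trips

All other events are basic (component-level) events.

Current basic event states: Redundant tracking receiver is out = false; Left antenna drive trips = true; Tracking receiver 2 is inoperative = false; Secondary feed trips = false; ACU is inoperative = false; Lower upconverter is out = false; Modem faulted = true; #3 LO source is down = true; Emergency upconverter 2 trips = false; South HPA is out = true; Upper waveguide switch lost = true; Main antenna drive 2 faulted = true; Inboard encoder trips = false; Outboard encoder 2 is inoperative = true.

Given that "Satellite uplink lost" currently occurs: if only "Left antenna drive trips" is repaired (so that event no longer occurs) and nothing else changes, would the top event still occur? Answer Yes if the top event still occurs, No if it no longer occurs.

No

Counterfactual: set "Left antenna drive trips" to not occurred.
Backup chain inoperative [OR]: Lower upconverter is out=not, Inboard encoder trips=not → no input occurs → does not occur.
Tracking loop fails [OR]: Left antenna drive trips=not, Backup chain inoperative=not → no input occurs → does not occur.
Power amp down [OR]: Tracking loop fails=not, Redundant tracking receiver is out=not → no input occurs → does not occur.
Modem stage lost [AND]: #3 LO source is down=occurs, Modem faulted=occurs, South HPA is out=occurs, Main antenna drive 2 faulted=occurs → all inputs occur → occurs.
Transmit chain lost [AND]: ACU is inoperative=not, Modem stage lost=occurs, Emergency upconverter 2 trips=not, Outboard encoder 2 is inoperative=occurs → not all inputs occur → does not occur.
Antenna path unavailable [AND]: Upper waveguide switch lost=occurs, Secondary feed trips=not, Transmit chain lost=not → not all inputs occur → does not occur.
Satellite uplink lost [OR]: Power amp down=not, Antenna path unavailable=not, Tracking receiver 2 is inoperative=not → no input occurs → does not occur.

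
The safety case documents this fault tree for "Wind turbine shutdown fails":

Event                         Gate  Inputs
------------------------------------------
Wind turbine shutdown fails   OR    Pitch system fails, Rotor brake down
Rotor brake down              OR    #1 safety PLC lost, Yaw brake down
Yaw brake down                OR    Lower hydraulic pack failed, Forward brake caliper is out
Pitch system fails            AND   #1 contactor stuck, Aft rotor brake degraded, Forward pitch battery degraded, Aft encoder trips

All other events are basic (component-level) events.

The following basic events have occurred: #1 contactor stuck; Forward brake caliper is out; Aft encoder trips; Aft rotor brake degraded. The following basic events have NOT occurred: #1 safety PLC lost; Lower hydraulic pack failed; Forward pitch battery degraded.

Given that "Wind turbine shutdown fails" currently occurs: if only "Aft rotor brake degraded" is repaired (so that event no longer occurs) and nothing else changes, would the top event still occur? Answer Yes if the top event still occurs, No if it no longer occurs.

Yes

Counterfactual: set "Aft rotor brake degraded" to not occurred.
Pitch system fails [AND]: #1 contactor stuck=occurs, Aft rotor brake degraded=not, Forward pitch battery degraded=not, Aft encoder trips=occurs → not all inputs occur → does not occur.
Yaw brake down [OR]: Lower hydraulic pack failed=not, Forward brake caliper is out=occurs → at least one input occurs → occurs.
Rotor brake down [OR]: #1 safety PLC lost=not, Yaw brake down=occurs → at least one input occurs → occurs.
Wind turbine shutdown fails [OR]: Pitch system fails=not, Rotor brake down=occurs → at least one input occurs → occurs.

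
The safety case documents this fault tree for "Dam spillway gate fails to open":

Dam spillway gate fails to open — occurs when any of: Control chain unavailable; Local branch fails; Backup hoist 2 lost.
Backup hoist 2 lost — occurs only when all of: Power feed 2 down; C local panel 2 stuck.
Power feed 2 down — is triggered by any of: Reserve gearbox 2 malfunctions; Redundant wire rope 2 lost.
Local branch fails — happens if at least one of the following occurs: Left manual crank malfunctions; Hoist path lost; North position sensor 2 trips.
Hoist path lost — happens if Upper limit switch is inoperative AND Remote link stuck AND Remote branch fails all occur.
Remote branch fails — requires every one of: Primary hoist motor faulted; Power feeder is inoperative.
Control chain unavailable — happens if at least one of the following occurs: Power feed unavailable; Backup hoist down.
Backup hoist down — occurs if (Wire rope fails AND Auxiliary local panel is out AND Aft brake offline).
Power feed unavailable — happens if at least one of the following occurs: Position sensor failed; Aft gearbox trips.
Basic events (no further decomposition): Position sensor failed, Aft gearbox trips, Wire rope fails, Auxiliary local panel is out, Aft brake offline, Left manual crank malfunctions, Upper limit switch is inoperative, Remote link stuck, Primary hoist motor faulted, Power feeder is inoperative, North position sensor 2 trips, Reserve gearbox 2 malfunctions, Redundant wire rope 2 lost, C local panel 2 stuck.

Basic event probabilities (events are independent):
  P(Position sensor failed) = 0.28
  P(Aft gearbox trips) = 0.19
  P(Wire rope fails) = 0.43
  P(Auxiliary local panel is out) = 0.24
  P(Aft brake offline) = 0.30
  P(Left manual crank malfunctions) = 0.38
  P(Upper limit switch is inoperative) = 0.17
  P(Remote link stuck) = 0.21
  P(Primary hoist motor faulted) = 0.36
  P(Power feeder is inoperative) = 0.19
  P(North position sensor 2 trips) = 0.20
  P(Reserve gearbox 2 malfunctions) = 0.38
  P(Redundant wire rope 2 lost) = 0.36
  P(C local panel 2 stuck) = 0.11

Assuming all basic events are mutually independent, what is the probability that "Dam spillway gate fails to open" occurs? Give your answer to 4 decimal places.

0.7389

P(Power feed unavailable) [OR] = 1 − (1−0.28) × (1−0.19) = 0.416800
P(Backup hoist down) [AND] = 0.43 × 0.24 × 0.30 = 0.030960
P(Control chain unavailable) [OR] = 1 − (1−0.416800) × (1−0.030960) = 0.434856
P(Remote branch fails) [AND] = 0.36 × 0.19 = 0.068400
P(Hoist path lost) [AND] = 0.17 × 0.21 × 0.068400 = 0.002442
P(Local branch fails) [OR] = 1 − (1−0.38) × (1−0.002442) × (1−0.20) = 0.505211
P(Power feed 2 down) [OR] = 1 − (1−0.38) × (1−0.36) = 0.603200
P(Backup hoist 2 lost) [AND] = 0.603200 × 0.11 = 0.066352
P(Dam spillway gate fails to open) [OR] = 1 − (1−0.434856) × (1−0.505211) × (1−0.066352) = 0.738927
Rounded to 4 decimal places: P(Dam spillway gate fails to open) ≈ 0.7389.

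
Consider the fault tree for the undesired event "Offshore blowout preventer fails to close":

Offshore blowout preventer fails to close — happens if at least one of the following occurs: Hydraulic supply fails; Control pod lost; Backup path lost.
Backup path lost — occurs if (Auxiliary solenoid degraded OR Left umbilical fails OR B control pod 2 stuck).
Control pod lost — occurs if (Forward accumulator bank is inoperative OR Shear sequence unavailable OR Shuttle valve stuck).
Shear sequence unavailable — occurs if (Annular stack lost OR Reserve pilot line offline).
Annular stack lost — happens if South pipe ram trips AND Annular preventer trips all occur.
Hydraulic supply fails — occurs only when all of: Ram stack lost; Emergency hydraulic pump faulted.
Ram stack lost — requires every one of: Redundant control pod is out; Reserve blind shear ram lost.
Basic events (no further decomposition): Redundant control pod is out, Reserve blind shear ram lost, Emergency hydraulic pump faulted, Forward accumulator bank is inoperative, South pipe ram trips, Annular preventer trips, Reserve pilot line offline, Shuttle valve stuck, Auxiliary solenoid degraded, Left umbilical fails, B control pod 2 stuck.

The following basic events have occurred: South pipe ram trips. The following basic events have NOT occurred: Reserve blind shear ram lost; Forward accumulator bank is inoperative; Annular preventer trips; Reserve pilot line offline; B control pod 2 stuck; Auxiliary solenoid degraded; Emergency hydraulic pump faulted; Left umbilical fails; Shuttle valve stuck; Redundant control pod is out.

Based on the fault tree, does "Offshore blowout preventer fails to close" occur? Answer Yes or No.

No

Ram stack lost [AND]: Redundant control pod is out=not, Reserve blind shear ram lost=not → not all inputs occur → does not occur.
Hydraulic supply fails [AND]: Ram stack lost=not, Emergency hydraulic pump faulted=not → not all inputs occur → does not occur.
Annular stack lost [AND]: South pipe ram trips=occurs, Annular preventer trips=not → not all inputs occur → does not occur.
Shear sequence unavailable [OR]: Annular stack lost=not, Reserve pilot line offline=not → no input occurs → does not occur.
Control pod lost [OR]: Forward accumulator bank is inoperative=not, Shear sequence unavailable=not, Shuttle valve stuck=not → no input occurs → does not occur.
Backup path lost [OR]: Auxiliary solenoid degraded=not, Left umbilical fails=not, B control pod 2 stuck=not → no input occurs → does not occur.
Offshore blowout preventer fails to close [OR]: Hydraulic supply fails=not, Control pod lost=not, Backup path lost=not → no input occurs → does not occur.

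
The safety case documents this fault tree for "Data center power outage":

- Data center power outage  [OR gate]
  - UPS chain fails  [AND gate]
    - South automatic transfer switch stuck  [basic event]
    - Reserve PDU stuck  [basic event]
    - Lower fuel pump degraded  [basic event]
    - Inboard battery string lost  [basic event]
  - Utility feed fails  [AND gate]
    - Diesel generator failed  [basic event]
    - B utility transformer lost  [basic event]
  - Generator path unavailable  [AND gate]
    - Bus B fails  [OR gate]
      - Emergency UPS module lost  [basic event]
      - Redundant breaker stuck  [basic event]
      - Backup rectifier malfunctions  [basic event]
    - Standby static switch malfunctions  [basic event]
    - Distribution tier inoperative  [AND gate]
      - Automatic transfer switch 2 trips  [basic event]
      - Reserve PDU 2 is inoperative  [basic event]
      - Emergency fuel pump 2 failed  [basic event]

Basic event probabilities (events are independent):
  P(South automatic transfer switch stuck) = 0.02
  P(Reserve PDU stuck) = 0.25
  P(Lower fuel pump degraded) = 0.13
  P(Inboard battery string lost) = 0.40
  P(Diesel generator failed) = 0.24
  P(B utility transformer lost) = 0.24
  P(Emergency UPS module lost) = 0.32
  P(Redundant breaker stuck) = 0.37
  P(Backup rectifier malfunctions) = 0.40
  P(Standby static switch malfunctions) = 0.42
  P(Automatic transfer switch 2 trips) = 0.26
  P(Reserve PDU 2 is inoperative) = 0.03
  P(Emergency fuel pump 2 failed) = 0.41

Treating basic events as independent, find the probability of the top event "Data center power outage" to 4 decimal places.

P(UPS chain fails) [AND] = 0.02 × 0.25 × 0.13 × 0.40 = 0.000260
P(Utility feed fails) [AND] = 0.24 × 0.24 = 0.057600
P(Bus B fails) [OR] = 1 − (1−0.32) × (1−0.37) × (1−0.40) = 0.742960
P(Distribution tier inoperative) [AND] = 0.26 × 0.03 × 0.41 = 0.003198
P(Generator path unavailable) [AND] = 0.742960 × 0.42 × 0.003198 = 0.000998
P(Data center power outage) [OR] = 1 − (1−0.000260) × (1−0.057600) × (1−0.000998) = 0.058785
Rounded to 4 decimal places: P(Data center power outage) ≈ 0.0588.

0.0588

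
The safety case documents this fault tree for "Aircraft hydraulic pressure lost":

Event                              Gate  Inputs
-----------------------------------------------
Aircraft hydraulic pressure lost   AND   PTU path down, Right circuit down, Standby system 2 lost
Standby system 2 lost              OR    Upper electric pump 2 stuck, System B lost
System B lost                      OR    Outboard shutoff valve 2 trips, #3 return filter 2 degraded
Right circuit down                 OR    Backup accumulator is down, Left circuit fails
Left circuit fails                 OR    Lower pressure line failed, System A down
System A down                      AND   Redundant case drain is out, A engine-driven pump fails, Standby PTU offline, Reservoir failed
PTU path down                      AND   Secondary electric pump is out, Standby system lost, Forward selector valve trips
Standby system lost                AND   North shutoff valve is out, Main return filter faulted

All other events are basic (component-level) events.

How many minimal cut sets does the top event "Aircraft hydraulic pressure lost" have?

Standby system lost [AND]: one cut set from each child combined → 1 × 1 = 1 cut set(s).
PTU path down [AND]: one cut set from each child combined → 1 × 1 × 1 = 1 cut set(s).
System A down [AND]: one cut set from each child combined → 1 × 1 × 1 × 1 = 1 cut set(s).
Left circuit fails [OR]: union of children's cut sets → 2 cut set(s).
Right circuit down [OR]: union of children's cut sets → 3 cut set(s).
System B lost [OR]: union of children's cut sets → 2 cut set(s).
Standby system 2 lost [OR]: union of children's cut sets → 3 cut set(s).
Aircraft hydraulic pressure lost [AND]: one cut set from each child combined → 1 × 3 × 3 = 9 cut set(s).
Minimal cut sets: {Backup accumulator is down, Forward selector valve trips, Main return filter faulted, North shutoff valve is out, Secondary electric pump is out, Upper electric pump 2 stuck}; {Backup accumulator is down, Forward selector valve trips, Main return filter faulted, North shutoff valve is out, Outboard shutoff valve 2 trips, Secondary electric pump is out}; {#3 return filter 2 degraded, Backup accumulator is down, Forward selector valve trips, Main return filter faulted, North shutoff valve is out, Secondary electric pump is out}; {Forward selector valve trips, Lower pressure line failed, Main return filter faulted, North shutoff valve is out, Secondary electric pump is out, Upper electric pump 2 stuck}; {Forward selector valve trips, Lower pressure line failed, Main return filter faulted, North shutoff valve is out, Outboard shutoff valve 2 trips, Secondary electric pump is out}; {#3 return filter 2 degraded, Forward selector valve trips, Lower pressure line failed, Main return filter faulted, North shutoff valve is out, Secondary electric pump is out}; {A engine-driven pump fails, Forward selector valve trips, Main return filter faulted, North shutoff valve is out, Redundant case drain is out, Reservoir failed, Secondary electric pump is out, Standby PTU offline, Upper electric pump 2 stuck}; {A engine-driven pump fails, Forward selector valve trips, Main return filter faulted, North shutoff valve is out, Outboard shutoff valve 2 trips, Redundant case drain is out, Reservoir failed, Secondary electric pump is out, Standby PTU offline}; {#3 return filter 2 degraded, A engine-driven pump fails, Forward selector valve trips, Main return filter faulted, North shutoff valve is out, Redundant case drain is out, Reservoir failed, Secondary electric pump is out, Standby PTU offline}.

9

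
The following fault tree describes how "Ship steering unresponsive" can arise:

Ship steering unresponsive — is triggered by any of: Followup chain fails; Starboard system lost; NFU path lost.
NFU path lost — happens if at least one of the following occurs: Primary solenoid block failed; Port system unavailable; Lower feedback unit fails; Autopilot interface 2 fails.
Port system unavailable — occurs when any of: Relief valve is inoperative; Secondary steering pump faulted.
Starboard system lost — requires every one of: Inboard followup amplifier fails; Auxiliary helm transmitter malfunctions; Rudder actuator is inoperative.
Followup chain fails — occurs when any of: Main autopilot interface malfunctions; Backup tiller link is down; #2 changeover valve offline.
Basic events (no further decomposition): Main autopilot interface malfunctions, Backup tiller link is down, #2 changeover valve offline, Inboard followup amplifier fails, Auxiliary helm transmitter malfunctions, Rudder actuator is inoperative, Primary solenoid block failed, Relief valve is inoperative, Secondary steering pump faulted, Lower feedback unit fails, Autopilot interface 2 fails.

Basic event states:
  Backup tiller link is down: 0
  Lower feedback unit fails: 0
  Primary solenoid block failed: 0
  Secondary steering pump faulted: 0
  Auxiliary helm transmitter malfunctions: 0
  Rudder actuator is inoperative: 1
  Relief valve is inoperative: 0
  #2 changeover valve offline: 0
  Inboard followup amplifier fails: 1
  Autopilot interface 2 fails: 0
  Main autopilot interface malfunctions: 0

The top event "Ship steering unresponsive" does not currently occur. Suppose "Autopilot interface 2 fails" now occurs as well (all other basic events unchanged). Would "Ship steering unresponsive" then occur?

Yes

Counterfactual: set "Autopilot interface 2 fails" to occurred.
Followup chain fails [OR]: Main autopilot interface malfunctions=not, Backup tiller link is down=not, #2 changeover valve offline=not → no input occurs → does not occur.
Starboard system lost [AND]: Inboard followup amplifier fails=occurs, Auxiliary helm transmitter malfunctions=not, Rudder actuator is inoperative=occurs → not all inputs occur → does not occur.
Port system unavailable [OR]: Relief valve is inoperative=not, Secondary steering pump faulted=not → no input occurs → does not occur.
NFU path lost [OR]: Primary solenoid block failed=not, Port system unavailable=not, Lower feedback unit fails=not, Autopilot interface 2 fails=occurs → at least one input occurs → occurs.
Ship steering unresponsive [OR]: Followup chain fails=not, Starboard system lost=not, NFU path lost=occurs → at least one input occurs → occurs.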